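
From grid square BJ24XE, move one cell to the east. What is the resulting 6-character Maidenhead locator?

Longitude subsquare x = 23; +1 → 24, wraps to 0 = a, carry into square.
Longitude square 2; +1 → 3.
The latitude characters are unchanged.

BJ34ae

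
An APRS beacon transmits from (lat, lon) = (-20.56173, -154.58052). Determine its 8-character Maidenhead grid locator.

BG29rk05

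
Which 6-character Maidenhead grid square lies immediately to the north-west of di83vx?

Longitude subsquare v = 21; −1 → 20 = u.
Latitude subsquare x = 23; +1 → 24, wraps to 0 = a, carry into square.
Latitude square 3; +1 → 4.

DI84ua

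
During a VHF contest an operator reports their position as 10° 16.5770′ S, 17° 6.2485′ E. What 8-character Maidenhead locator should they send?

Offset from 180°W / 90°S: lon 197.10414°, lat 79.72372°.
Field: 197.10414/20 → 9 → J, 79.72372/10 → 7 → H; chars JH.
Square: 17.10414/2 → 8, 9.72372/1 → 9; chars 89.
Subsquare: 1.10414/0.0833333 → 13 → n, 0.72372/0.0416667 → 17 → r; chars nr.
Extended square: 0.02081/0.00833333 → 2, 0.01538/0.00416667 → 3; chars 23.

JH89nr23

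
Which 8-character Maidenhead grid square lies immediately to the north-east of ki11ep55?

KI11ep66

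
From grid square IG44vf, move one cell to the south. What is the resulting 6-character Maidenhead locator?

IG44ve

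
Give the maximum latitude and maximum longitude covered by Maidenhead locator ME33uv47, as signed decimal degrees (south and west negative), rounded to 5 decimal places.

-46.09167, 67.70833

Field M=12, E=4: +12·20° lon, +4·10° lat → SW at lon 60°, lat -50°.
Square 3, 3: +3·2° lon, +3·1° lat → SW at lon 66°, lat -47°.
Subsquare u=20, v=21: +20·0.0833333° lon, +21·0.0416667° lat → SW at lon 67.6667°, lat -46.125°.
Extended square 4, 7: +4·0.00833333° lon, +7·0.00416667° lat → SW at lon 67.7°, lat -46.0958°.
Cell spans 0.00833333° lon × 0.00416667° lat. NE corner is SW corner plus one full cell.
latitude -46.09167, longitude 67.70833.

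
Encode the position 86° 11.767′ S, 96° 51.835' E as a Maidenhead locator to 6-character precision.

NA83kt

Offset from 180°W / 90°S: lon 276.8639°, lat 3.8039°.
Field (20°×10°, letters A–R): lon ⌊276.8639/20⌋ = 13 → N; lat ⌊3.8039/10⌋ = 0 → A.
Square (2°×1°, digits 0–9): lon ⌊16.8639/2⌋ = 8; lat ⌊3.8039/1⌋ = 3.
Subsquare (5′×2.5′, letters a–x): lon ⌊0.8639/0.0833333⌋ = 10 → k; lat ⌊0.8039/0.0416667⌋ = 19 → t.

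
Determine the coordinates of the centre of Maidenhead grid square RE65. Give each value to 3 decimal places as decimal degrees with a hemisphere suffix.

Field R=17, E=4: +17·20° lon, +4·10° lat → SW at lon 160°, lat -50°.
Square 6, 5: +6·2° lon, +5·1° lat → SW at lon 172°, lat -45°.
Cell spans 2° lon × 1° lat. Centre is SW corner plus half of each.
latitude 44.500° S, longitude 173.000° E.

44.500° S, 173.000° E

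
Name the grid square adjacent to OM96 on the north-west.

OM87

Longitude square 9; −1 → 8.
Latitude square 6; +1 → 7.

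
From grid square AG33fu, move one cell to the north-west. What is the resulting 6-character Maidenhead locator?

AG33ev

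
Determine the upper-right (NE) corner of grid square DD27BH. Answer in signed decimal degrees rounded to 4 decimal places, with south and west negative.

-52.6667, -115.8333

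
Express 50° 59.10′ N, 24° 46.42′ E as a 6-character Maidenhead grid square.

KO20jx

Offset from 180°W / 90°S: lon 204.7737°, lat 140.9850°.
Field: lon ⌊204.7737/20⌋ = 10 → K; lat ⌊140.9850/10⌋ = 14 → O.
Square: lon ⌊4.7737/2⌋ = 2; lat ⌊0.9850/1⌋ = 0.
Subsquare: lon ⌊0.7737/0.0833333⌋ = 9 → j; lat ⌊0.9850/0.0416667⌋ = 23 → x.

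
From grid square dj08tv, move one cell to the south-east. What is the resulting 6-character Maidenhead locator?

DJ08uu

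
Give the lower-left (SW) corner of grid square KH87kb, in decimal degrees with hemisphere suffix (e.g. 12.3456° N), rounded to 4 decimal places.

12.9583° S, 36.8333° E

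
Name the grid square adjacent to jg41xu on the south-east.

JG51at

Longitude subsquare x = 23; +1 → 24, wraps to 0 = a, carry into square.
Longitude square 4; +1 → 5.
Latitude subsquare u = 20; −1 → 19 = t.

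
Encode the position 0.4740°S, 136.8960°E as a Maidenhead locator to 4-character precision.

PI89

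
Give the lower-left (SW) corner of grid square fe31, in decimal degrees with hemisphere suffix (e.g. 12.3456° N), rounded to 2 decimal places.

Field F=5, E=4: +5·20° lon, +4·10° lat → SW at lon -80°, lat -50°.
Square 3, 1: +3·2° lon, +1·1° lat → SW at lon -74°, lat -49°.
latitude 49.00° S, longitude 74.00° W.

49.00° S, 74.00° W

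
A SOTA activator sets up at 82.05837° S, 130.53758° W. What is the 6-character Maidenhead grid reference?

CA47rw

Add 180° to longitude and 90° to latitude: 49.4624, 7.9416.
Field (20°×10°, letters A–R): 49.4624/20 → 2 → C, 7.9416/10 → 0 → A; chars CA.
Square (2°×1°, digits 0–9): 9.4624/2 → 4, 7.9416/1 → 7; chars 47.
Subsquare (5′×2.5′, letters a–x): 1.4624/0.0833333 → 17 → r, 0.9416/0.0416667 → 22 → w; chars rw.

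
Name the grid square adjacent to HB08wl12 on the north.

HB08wl13

Latitude extended square 2; +1 → 3.
The longitude characters are unchanged.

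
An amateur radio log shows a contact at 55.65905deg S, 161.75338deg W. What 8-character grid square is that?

AD94ci91

Shift to the Maidenhead origin (180°W, 90°S): lon 18.24662, lat 34.34095.
Field: 18.24662/20 → 0 → A, 34.34095/10 → 3 → D; chars AD.
Square: 18.24662/2 → 9, 4.34095/1 → 4; chars 94.
Subsquare: 0.24662/0.0833333 → 2 → c, 0.34095/0.0416667 → 8 → i; chars ci.
Extended square: 0.07995/0.00833333 → 9, 0.00762/0.00416667 → 1; chars 91.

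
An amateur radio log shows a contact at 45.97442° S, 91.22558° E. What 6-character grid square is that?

Offset from 180°W / 90°S: lon 271.2256°, lat 44.0256°.
Field: lon ⌊271.2256/20⌋ = 13 → N; lat ⌊44.0256/10⌋ = 4 → E.
Square: lon ⌊11.2256/2⌋ = 5; lat ⌊4.0256/1⌋ = 4.
Subsquare: lon ⌊1.2256/0.0833333⌋ = 14 → o; lat ⌊0.0256/0.0416667⌋ = 0 → a.

NE54oa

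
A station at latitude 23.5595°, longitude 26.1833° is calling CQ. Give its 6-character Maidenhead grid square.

KL33cn

Shift to the Maidenhead origin (180°W, 90°S): lon 206.1833, lat 113.5595.
Field (20°×10°, letters A–R): 206.1833/20 → 10 → K, 113.5595/10 → 11 → L; chars KL.
Square (2°×1°, digits 0–9): 6.1833/2 → 3, 3.5595/1 → 3; chars 33.
Subsquare (5′×2.5′, letters a–x): 0.1833/0.0833333 → 2 → c, 0.5595/0.0416667 → 13 → n; chars cn.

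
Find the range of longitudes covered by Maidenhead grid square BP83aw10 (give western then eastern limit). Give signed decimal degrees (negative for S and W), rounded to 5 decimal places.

-143.99167, -143.98333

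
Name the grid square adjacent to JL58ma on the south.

JL57mx

Latitude subsquare a = 0; −1 → -1, wraps to 23 = x, carry into square.
Latitude square 8; −1 → 7.
The longitude characters are unchanged.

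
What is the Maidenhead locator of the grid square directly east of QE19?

QE29

Longitude square 1; +1 → 2.
The latitude characters are unchanged.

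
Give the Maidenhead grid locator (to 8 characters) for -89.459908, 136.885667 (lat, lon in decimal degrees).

Shift to the Maidenhead origin (180°W, 90°S): lon 316.88567, lat 0.54009.
Field (20°×10°, letters A–R): lon ⌊316.88567/20⌋ = 15 → P; lat ⌊0.54009/10⌋ = 0 → A.
Square (2°×1°, digits 0–9): lon ⌊16.88567/2⌋ = 8; lat ⌊0.54009/1⌋ = 0.
Subsquare (5′×2.5′, letters a–x): lon ⌊0.88567/0.0833333⌋ = 10 → k; lat ⌊0.54009/0.0416667⌋ = 12 → m.
Extended square (30″×15″, digits 0–9): lon ⌊0.05233/0.00833333⌋ = 6; lat ⌊0.04009/0.00416667⌋ = 9.

PA80km69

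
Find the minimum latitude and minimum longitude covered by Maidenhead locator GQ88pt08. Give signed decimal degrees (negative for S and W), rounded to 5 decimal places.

78.82500, -42.75000

Field G=6, Q=16: +6·20° lon, +16·10° lat → SW at lon -60°, lat 70°.
Square 8, 8: +8·2° lon, +8·1° lat → SW at lon -44°, lat 78°.
Subsquare p=15, t=19: +15·0.0833333° lon, +19·0.0416667° lat → SW at lon -42.75°, lat 78.7917°.
Extended square 0, 8: +0·0.00833333° lon, +8·0.00416667° lat → SW at lon -42.75°, lat 78.825°.
latitude 78.82500, longitude -42.75000.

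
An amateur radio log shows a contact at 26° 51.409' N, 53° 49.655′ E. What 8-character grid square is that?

LL66vu95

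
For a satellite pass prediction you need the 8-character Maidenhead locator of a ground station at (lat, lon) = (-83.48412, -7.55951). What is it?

IA66fm23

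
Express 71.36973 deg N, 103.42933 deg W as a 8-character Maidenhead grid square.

DQ81gi88

Offset from 180°W / 90°S: lon 76.57067°, lat 161.36973°.
Field: lon ⌊76.57067/20⌋ = 3 → D; lat ⌊161.36973/10⌋ = 16 → Q.
Square: lon ⌊16.57067/2⌋ = 8; lat ⌊1.36973/1⌋ = 1.
Subsquare: lon ⌊0.57067/0.0833333⌋ = 6 → g; lat ⌊0.36973/0.0416667⌋ = 8 → i.
Extended square: lon ⌊0.07067/0.00833333⌋ = 8; lat ⌊0.03640/0.00416667⌋ = 8.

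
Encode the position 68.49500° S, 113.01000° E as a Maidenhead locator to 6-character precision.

Add 180° to longitude and 90° to latitude: 293.0100, 21.5050.
Field (20°×10°, letters A–R): 293.0100/20 → 14 → O, 21.5050/10 → 2 → C; chars OC.
Square (2°×1°, digits 0–9): 13.0100/2 → 6, 1.5050/1 → 1; chars 61.
Subsquare (5′×2.5′, letters a–x): 1.0100/0.0833333 → 12 → m, 0.5050/0.0416667 → 12 → m; chars mm.

OC61mm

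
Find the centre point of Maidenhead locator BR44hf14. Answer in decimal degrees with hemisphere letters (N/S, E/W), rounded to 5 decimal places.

84.22708° N, 151.40417° W

Field B=1, R=17: +1·20° lon, +17·10° lat → SW at lon -160°, lat 80°.
Square 4, 4: +4·2° lon, +4·1° lat → SW at lon -152°, lat 84°.
Subsquare h=7, f=5: +7·0.0833333° lon, +5·0.0416667° lat → SW at lon -151.417°, lat 84.2083°.
Extended square 1, 4: +1·0.00833333° lon, +4·0.00416667° lat → SW at lon -151.408°, lat 84.225°.
Cell spans 0.00833333° lon × 0.00416667° lat. Centre is SW corner plus half of each.
latitude 84.22708° N, longitude 151.40417° W.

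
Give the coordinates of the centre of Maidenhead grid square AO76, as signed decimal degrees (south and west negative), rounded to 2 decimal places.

56.50, -165.00

Field A=0, O=14: +0·20° lon, +14·10° lat → SW at lon -180°, lat 50°.
Square 7, 6: +7·2° lon, +6·1° lat → SW at lon -166°, lat 56°.
Cell spans 2° lon × 1° lat. Centre is SW corner plus half of each.
latitude 56.50, longitude -165.00.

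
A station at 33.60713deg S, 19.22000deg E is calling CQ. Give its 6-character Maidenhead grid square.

JF96oj

Offset from 180°W / 90°S: lon 199.2200°, lat 56.3929°.
Field (20°×10°, letters A–R): 199.2200/20 → 9 → J, 56.3929/10 → 5 → F; chars JF.
Square (2°×1°, digits 0–9): 19.2200/2 → 9, 6.3929/1 → 6; chars 96.
Subsquare (5′×2.5′, letters a–x): 1.2200/0.0833333 → 14 → o, 0.3929/0.0416667 → 9 → j; chars oj.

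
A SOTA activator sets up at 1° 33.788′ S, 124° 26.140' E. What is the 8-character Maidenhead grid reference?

PI28fk24

Shift to the Maidenhead origin (180°W, 90°S): lon 304.43567, lat 88.43687.
Field: lon ⌊304.43567/20⌋ = 15 → P; lat ⌊88.43687/10⌋ = 8 → I.
Square: lon ⌊4.43567/2⌋ = 2; lat ⌊8.43687/1⌋ = 8.
Subsquare: lon ⌊0.43567/0.0833333⌋ = 5 → f; lat ⌊0.43687/0.0416667⌋ = 10 → k.
Extended square: lon ⌊0.01900/0.00833333⌋ = 2; lat ⌊0.02020/0.00416667⌋ = 4.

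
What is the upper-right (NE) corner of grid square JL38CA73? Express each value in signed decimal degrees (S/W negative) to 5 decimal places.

Field J=9, L=11: +9·20° lon, +11·10° lat → SW at lon 0°, lat 20°.
Square 3, 8: +3·2° lon, +8·1° lat → SW at lon 6°, lat 28°.
Subsquare c=2, a=0: +2·0.0833333° lon, +0·0.0416667° lat → SW at lon 6.16667°, lat 28°.
Extended square 7, 3: +7·0.00833333° lon, +3·0.00416667° lat → SW at lon 6.225°, lat 28.0125°.
Cell spans 0.00833333° lon × 0.00416667° lat. NE corner is SW corner plus one full cell.
latitude 28.01667, longitude 6.23333.

28.01667, 6.23333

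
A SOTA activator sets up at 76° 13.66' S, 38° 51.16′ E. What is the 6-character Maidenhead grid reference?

KB93ks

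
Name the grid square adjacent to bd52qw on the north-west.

Longitude subsquare q = 16; −1 → 15 = p.
Latitude subsquare w = 22; +1 → 23 = x.

BD52px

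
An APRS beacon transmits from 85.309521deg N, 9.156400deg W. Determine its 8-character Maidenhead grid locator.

IR55kh14

Shift to the Maidenhead origin (180°W, 90°S): lon 170.84360, lat 175.30952.
Field: 170.84360/20 → 8 → I, 175.30952/10 → 17 → R; chars IR.
Square: 10.84360/2 → 5, 5.30952/1 → 5; chars 55.
Subsquare: 0.84360/0.0833333 → 10 → k, 0.30952/0.0416667 → 7 → h; chars kh.
Extended square: 0.01027/0.00833333 → 1, 0.01785/0.00416667 → 4; chars 14.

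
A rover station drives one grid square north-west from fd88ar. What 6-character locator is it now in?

Longitude subsquare a = 0; −1 → -1, wraps to 23 = x, carry into square.
Longitude square 8; −1 → 7.
Latitude subsquare r = 17; +1 → 18 = s.

FD78xs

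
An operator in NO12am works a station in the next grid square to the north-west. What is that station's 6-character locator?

NO02xn

Longitude subsquare a = 0; −1 → -1, wraps to 23 = x, carry into square.
Longitude square 1; −1 → 0.
Latitude subsquare m = 12; +1 → 13 = n.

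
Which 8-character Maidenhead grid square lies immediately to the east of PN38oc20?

Longitude extended square 2; +1 → 3.
The latitude characters are unchanged.

PN38oc30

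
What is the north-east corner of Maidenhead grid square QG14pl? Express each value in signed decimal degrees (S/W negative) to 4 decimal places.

Field Q=16, G=6: +16·20° lon, +6·10° lat → SW at lon 140°, lat -30°.
Square 1, 4: +1·2° lon, +4·1° lat → SW at lon 142°, lat -26°.
Subsquare p=15, l=11: +15·0.0833333° lon, +11·0.0416667° lat → SW at lon 143.25°, lat -25.5417°.
Cell spans 0.0833333° lon × 0.0416667° lat. NE corner is SW corner plus one full cell.
latitude -25.5000, longitude 143.3333.

-25.5000, 143.3333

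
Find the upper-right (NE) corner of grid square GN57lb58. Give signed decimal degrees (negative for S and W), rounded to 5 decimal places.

47.07917, -49.03333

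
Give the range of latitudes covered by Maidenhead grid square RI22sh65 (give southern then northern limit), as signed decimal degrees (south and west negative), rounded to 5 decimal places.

-7.68750, -7.68333

Field R=17, I=8: +17·20° lon, +8·10° lat → SW at lon 160°, lat -10°.
Square 2, 2: +2·2° lon, +2·1° lat → SW at lon 164°, lat -8°.
Subsquare s=18, h=7: +18·0.0833333° lon, +7·0.0416667° lat → SW at lon 165.5°, lat -7.70833°.
Extended square 6, 5: +6·0.00833333° lon, +5·0.00416667° lat → SW at lon 165.55°, lat -7.6875°.
Cell spans 0.00833333° lon × 0.00416667° lat.
south -7.68750, north -7.68333.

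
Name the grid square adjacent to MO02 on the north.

Latitude square 2; +1 → 3.
The longitude characters are unchanged.

MO03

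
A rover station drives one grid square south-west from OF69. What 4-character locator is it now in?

OF58

Longitude square 6; −1 → 5.
Latitude square 9; −1 → 8.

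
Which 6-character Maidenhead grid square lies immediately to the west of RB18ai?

Longitude subsquare a = 0; −1 → -1, wraps to 23 = x, carry into square.
Longitude square 1; −1 → 0.
The latitude characters are unchanged.

RB08xi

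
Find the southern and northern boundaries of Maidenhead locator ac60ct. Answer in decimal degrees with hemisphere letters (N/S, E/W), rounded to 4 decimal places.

69.2083° S, 69.1667° S

Field A=0, C=2: +0·20° lon, +2·10° lat → SW at lon -180°, lat -70°.
Square 6, 0: +6·2° lon, +0·1° lat → SW at lon -168°, lat -70°.
Subsquare c=2, t=19: +2·0.0833333° lon, +19·0.0416667° lat → SW at lon -167.833°, lat -69.2083°.
Cell spans 0.0833333° lon × 0.0416667° lat.
south 69.2083° S, north 69.1667° S.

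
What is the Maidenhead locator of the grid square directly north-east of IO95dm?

IO95en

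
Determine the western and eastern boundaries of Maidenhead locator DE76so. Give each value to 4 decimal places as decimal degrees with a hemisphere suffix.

104.5000° W, 104.4167° W

Field D=3, E=4: +3·20° lon, +4·10° lat → SW at lon -120°, lat -50°.
Square 7, 6: +7·2° lon, +6·1° lat → SW at lon -106°, lat -44°.
Subsquare s=18, o=14: +18·0.0833333° lon, +14·0.0416667° lat → SW at lon -104.5°, lat -43.4167°.
Cell spans 0.0833333° lon × 0.0416667° lat.
west 104.5000° W, east 104.4167° W.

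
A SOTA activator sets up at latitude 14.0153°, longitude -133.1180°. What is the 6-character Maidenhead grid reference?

CK34ka

Add 180° to longitude and 90° to latitude: 46.8820, 104.0153.
Field: lon ⌊46.8820/20⌋ = 2 → C; lat ⌊104.0153/10⌋ = 10 → K.
Square: lon ⌊6.8820/2⌋ = 3; lat ⌊4.0153/1⌋ = 4.
Subsquare: lon ⌊0.8820/0.0833333⌋ = 10 → k; lat ⌊0.0153/0.0416667⌋ = 0 → a.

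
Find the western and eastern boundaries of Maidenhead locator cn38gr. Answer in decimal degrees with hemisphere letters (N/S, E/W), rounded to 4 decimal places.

Field C=2, N=13: +2·20° lon, +13·10° lat → SW at lon -140°, lat 40°.
Square 3, 8: +3·2° lon, +8·1° lat → SW at lon -134°, lat 48°.
Subsquare g=6, r=17: +6·0.0833333° lon, +17·0.0416667° lat → SW at lon -133.5°, lat 48.7083°.
Cell spans 0.0833333° lon × 0.0416667° lat.
west 133.5000° W, east 133.4167° W.

133.5000° W, 133.4167° W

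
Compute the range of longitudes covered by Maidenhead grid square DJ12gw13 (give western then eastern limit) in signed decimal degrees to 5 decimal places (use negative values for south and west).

Field D=3, J=9: +3·20° lon, +9·10° lat → SW at lon -120°, lat 0°.
Square 1, 2: +1·2° lon, +2·1° lat → SW at lon -118°, lat 2°.
Subsquare g=6, w=22: +6·0.0833333° lon, +22·0.0416667° lat → SW at lon -117.5°, lat 2.91667°.
Extended square 1, 3: +1·0.00833333° lon, +3·0.00416667° lat → SW at lon -117.492°, lat 2.92917°.
Cell spans 0.00833333° lon × 0.00416667° lat.
west -117.49167, east -117.48333.

-117.49167, -117.48333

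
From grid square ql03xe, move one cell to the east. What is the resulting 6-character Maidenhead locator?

QL13ae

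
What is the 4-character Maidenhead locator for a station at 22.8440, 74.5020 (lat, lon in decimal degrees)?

Shift to the Maidenhead origin (180°W, 90°S): lon 254.50, lat 112.84.
Field: 254.50/20 → 12 → M, 112.84/10 → 11 → L; chars ML.
Square: 14.50/2 → 7, 2.84/1 → 2; chars 72.

ML72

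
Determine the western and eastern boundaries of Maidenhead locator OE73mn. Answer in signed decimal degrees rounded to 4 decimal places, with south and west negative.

115.0000, 115.0833

Field O=14, E=4: +14·20° lon, +4·10° lat → SW at lon 100°, lat -50°.
Square 7, 3: +7·2° lon, +3·1° lat → SW at lon 114°, lat -47°.
Subsquare m=12, n=13: +12·0.0833333° lon, +13·0.0416667° lat → SW at lon 115°, lat -46.4583°.
Cell spans 0.0833333° lon × 0.0416667° lat.
west 115.0000, east 115.0833.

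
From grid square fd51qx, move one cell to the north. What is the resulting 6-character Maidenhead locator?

FD52qa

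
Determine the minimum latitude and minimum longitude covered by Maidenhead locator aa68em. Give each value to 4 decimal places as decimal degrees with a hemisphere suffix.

81.5000° S, 167.6667° W

Field A=0, A=0: +0·20° lon, +0·10° lat → SW at lon -180°, lat -90°.
Square 6, 8: +6·2° lon, +8·1° lat → SW at lon -168°, lat -82°.
Subsquare e=4, m=12: +4·0.0833333° lon, +12·0.0416667° lat → SW at lon -167.667°, lat -81.5°.
latitude 81.5000° S, longitude 167.6667° W.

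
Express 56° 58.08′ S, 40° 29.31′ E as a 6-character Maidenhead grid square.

Offset from 180°W / 90°S: lon 220.4885°, lat 33.0320°.
Field: 220.4885/20 → 11 → L, 33.0320/10 → 3 → D; chars LD.
Square: 0.4885/2 → 0, 3.0320/1 → 3; chars 03.
Subsquare: 0.4885/0.0833333 → 5 → f, 0.0320/0.0416667 → 0 → a; chars fa.

LD03fa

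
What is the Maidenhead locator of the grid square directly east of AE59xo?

Longitude subsquare x = 23; +1 → 24, wraps to 0 = a, carry into square.
Longitude square 5; +1 → 6.
The latitude characters are unchanged.

AE69ao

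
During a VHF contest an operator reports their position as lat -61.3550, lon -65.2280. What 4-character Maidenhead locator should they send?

FC78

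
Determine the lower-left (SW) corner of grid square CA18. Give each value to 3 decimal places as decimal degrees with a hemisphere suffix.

Field C=2, A=0: +2·20° lon, +0·10° lat → SW at lon -140°, lat -90°.
Square 1, 8: +1·2° lon, +8·1° lat → SW at lon -138°, lat -82°.
latitude 82.000° S, longitude 138.000° W.

82.000° S, 138.000° W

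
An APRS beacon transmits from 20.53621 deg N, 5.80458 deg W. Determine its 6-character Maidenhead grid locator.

Offset from 180°W / 90°S: lon 174.1954°, lat 110.5362°.
Field: lon ⌊174.1954/20⌋ = 8 → I; lat ⌊110.5362/10⌋ = 11 → L.
Square: lon ⌊14.1954/2⌋ = 7; lat ⌊0.5362/1⌋ = 0.
Subsquare: lon ⌊0.1954/0.0833333⌋ = 2 → c; lat ⌊0.5362/0.0416667⌋ = 12 → m.

IL70cm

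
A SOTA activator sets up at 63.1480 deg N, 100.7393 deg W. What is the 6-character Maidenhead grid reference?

DP93pd

Add 180° to longitude and 90° to latitude: 79.2607, 153.1480.
Field (20°×10°, letters A–R): lon ⌊79.2607/20⌋ = 3 → D; lat ⌊153.1480/10⌋ = 15 → P.
Square (2°×1°, digits 0–9): lon ⌊19.2607/2⌋ = 9; lat ⌊3.1480/1⌋ = 3.
Subsquare (5′×2.5′, letters a–x): lon ⌊1.2607/0.0833333⌋ = 15 → p; lat ⌊0.1480/0.0416667⌋ = 3 → d.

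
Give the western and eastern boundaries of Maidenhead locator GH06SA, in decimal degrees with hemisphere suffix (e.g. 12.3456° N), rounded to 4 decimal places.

58.5000° W, 58.4167° W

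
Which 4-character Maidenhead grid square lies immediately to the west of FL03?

EL93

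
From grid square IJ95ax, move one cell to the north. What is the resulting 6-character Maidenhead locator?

IJ96aa

Latitude subsquare x = 23; +1 → 24, wraps to 0 = a, carry into square.
Latitude square 5; +1 → 6.
The longitude characters are unchanged.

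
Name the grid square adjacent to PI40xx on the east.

PI50ax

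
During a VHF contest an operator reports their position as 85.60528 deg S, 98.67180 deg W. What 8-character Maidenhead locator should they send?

EA04pj94

Offset from 180°W / 90°S: lon 81.32820°, lat 4.39472°.
Field: 81.32820/20 → 4 → E, 4.39472/10 → 0 → A; chars EA.
Square: 1.32820/2 → 0, 4.39472/1 → 4; chars 04.
Subsquare: 1.32820/0.0833333 → 15 → p, 0.39472/0.0416667 → 9 → j; chars pj.
Extended square: 0.07820/0.00833333 → 9, 0.01972/0.00416667 → 4; chars 94.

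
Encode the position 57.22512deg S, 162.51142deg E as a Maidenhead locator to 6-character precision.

Offset from 180°W / 90°S: lon 342.5114°, lat 32.7749°.
Field: 342.5114/20 → 17 → R, 32.7749/10 → 3 → D; chars RD.
Square: 2.5114/2 → 1, 2.7749/1 → 2; chars 12.
Subsquare: 0.5114/0.0833333 → 6 → g, 0.7749/0.0416667 → 18 → s; chars gs.

RD12gs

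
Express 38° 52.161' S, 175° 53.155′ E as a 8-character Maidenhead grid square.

RF71wd61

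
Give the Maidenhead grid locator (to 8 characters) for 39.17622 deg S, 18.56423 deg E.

Shift to the Maidenhead origin (180°W, 90°S): lon 198.56423, lat 50.82378.
Field: lon ⌊198.56423/20⌋ = 9 → J; lat ⌊50.82378/10⌋ = 5 → F.
Square: lon ⌊18.56423/2⌋ = 9; lat ⌊0.82378/1⌋ = 0.
Subsquare: lon ⌊0.56423/0.0833333⌋ = 6 → g; lat ⌊0.82378/0.0416667⌋ = 19 → t.
Extended square: lon ⌊0.06423/0.00833333⌋ = 7; lat ⌊0.03211/0.00416667⌋ = 7.

JF90gt77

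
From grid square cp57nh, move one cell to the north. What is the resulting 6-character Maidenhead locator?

Latitude subsquare h = 7; +1 → 8 = i.
The longitude characters are unchanged.

CP57ni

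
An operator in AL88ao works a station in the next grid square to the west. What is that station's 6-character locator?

AL78xo

Longitude subsquare a = 0; −1 → -1, wraps to 23 = x, carry into square.
Longitude square 8; −1 → 7.
The latitude characters are unchanged.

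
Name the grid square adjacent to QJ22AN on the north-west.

QJ12xo

Longitude subsquare a = 0; −1 → -1, wraps to 23 = x, carry into square.
Longitude square 2; −1 → 1.
Latitude subsquare n = 13; +1 → 14 = o.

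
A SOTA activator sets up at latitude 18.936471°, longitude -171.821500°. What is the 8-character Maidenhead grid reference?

Shift to the Maidenhead origin (180°W, 90°S): lon 8.17850, lat 108.93647.
Field: lon ⌊8.17850/20⌋ = 0 → A; lat ⌊108.93647/10⌋ = 10 → K.
Square: lon ⌊8.17850/2⌋ = 4; lat ⌊8.93647/1⌋ = 8.
Subsquare: lon ⌊0.17850/0.0833333⌋ = 2 → c; lat ⌊0.93647/0.0416667⌋ = 22 → w.
Extended square: lon ⌊0.01183/0.00833333⌋ = 1; lat ⌊0.01980/0.00416667⌋ = 4.

AK48cw14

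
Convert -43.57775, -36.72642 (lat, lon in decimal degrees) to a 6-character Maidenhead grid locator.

HE16pk

Add 180° to longitude and 90° to latitude: 143.2736, 46.4222.
Field: 143.2736/20 → 7 → H, 46.4222/10 → 4 → E; chars HE.
Square: 3.2736/2 → 1, 6.4222/1 → 6; chars 16.
Subsquare: 1.2736/0.0833333 → 15 → p, 0.4222/0.0416667 → 10 → k; chars pk.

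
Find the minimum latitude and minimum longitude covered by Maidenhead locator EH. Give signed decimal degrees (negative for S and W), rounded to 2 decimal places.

Field E=4, H=7: +4·20° lon, +7·10° lat → SW at lon -100°, lat -20°.
latitude -20.00, longitude -100.00.

-20.00, -100.00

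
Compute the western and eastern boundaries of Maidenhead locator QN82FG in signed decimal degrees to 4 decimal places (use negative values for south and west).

156.4167, 156.5000

Field Q=16, N=13: +16·20° lon, +13·10° lat → SW at lon 140°, lat 40°.
Square 8, 2: +8·2° lon, +2·1° lat → SW at lon 156°, lat 42°.
Subsquare f=5, g=6: +5·0.0833333° lon, +6·0.0416667° lat → SW at lon 156.417°, lat 42.25°.
Cell spans 0.0833333° lon × 0.0416667° lat.
west 156.4167, east 156.5000.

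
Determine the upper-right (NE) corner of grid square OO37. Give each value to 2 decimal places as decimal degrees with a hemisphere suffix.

Field O=14, O=14: +14·20° lon, +14·10° lat → SW at lon 100°, lat 50°.
Square 3, 7: +3·2° lon, +7·1° lat → SW at lon 106°, lat 57°.
Cell spans 2° lon × 1° lat. NE corner is SW corner plus one full cell.
latitude 58.00° N, longitude 108.00° E.

58.00° N, 108.00° E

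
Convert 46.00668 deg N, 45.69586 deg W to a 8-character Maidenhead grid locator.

Offset from 180°W / 90°S: lon 134.30414°, lat 136.00668°.
Field: lon ⌊134.30414/20⌋ = 6 → G; lat ⌊136.00668/10⌋ = 13 → N.
Square: lon ⌊14.30414/2⌋ = 7; lat ⌊6.00668/1⌋ = 6.
Subsquare: lon ⌊0.30414/0.0833333⌋ = 3 → d; lat ⌊0.00668/0.0416667⌋ = 0 → a.
Extended square: lon ⌊0.05414/0.00833333⌋ = 6; lat ⌊0.00668/0.00416667⌋ = 1.

GN76da61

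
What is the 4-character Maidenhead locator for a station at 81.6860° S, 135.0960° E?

PA78

Shift to the Maidenhead origin (180°W, 90°S): lon 315.10, lat 8.31.
Field: 315.10/20 → 15 → P, 8.31/10 → 0 → A; chars PA.
Square: 15.10/2 → 7, 8.31/1 → 8; chars 78.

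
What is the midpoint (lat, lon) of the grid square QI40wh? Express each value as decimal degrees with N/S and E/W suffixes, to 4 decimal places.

9.6875° S, 149.8750° E

Field Q=16, I=8: +16·20° lon, +8·10° lat → SW at lon 140°, lat -10°.
Square 4, 0: +4·2° lon, +0·1° lat → SW at lon 148°, lat -10°.
Subsquare w=22, h=7: +22·0.0833333° lon, +7·0.0416667° lat → SW at lon 149.833°, lat -9.70833°.
Cell spans 0.0833333° lon × 0.0416667° lat. Centre is SW corner plus half of each.
latitude 9.6875° S, longitude 149.8750° E.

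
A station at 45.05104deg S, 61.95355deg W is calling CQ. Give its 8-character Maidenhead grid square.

Shift to the Maidenhead origin (180°W, 90°S): lon 118.04645, lat 44.94896.
Field (20°×10°, letters A–R): lon ⌊118.04645/20⌋ = 5 → F; lat ⌊44.94896/10⌋ = 4 → E.
Square (2°×1°, digits 0–9): lon ⌊18.04645/2⌋ = 9; lat ⌊4.94896/1⌋ = 4.
Subsquare (5′×2.5′, letters a–x): lon ⌊0.04645/0.0833333⌋ = 0 → a; lat ⌊0.94896/0.0416667⌋ = 22 → w.
Extended square (30″×15″, digits 0–9): lon ⌊0.04645/0.00833333⌋ = 5; lat ⌊0.03229/0.00416667⌋ = 7.

FE94aw57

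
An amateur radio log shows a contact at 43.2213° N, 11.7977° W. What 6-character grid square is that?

Shift to the Maidenhead origin (180°W, 90°S): lon 168.2023, lat 133.2213.
Field: lon ⌊168.2023/20⌋ = 8 → I; lat ⌊133.2213/10⌋ = 13 → N.
Square: lon ⌊8.2023/2⌋ = 4; lat ⌊3.2213/1⌋ = 3.
Subsquare: lon ⌊0.2023/0.0833333⌋ = 2 → c; lat ⌊0.2213/0.0416667⌋ = 5 → f.

IN43cf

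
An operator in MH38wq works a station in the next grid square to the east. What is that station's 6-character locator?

MH38xq

Longitude subsquare w = 22; +1 → 23 = x.
The latitude characters are unchanged.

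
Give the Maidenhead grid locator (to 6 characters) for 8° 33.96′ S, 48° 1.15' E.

LI41ak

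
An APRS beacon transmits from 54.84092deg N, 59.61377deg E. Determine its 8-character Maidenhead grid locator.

Shift to the Maidenhead origin (180°W, 90°S): lon 239.61377, lat 144.84092.
Field (20°×10°, letters A–R): 239.61377/20 → 11 → L, 144.84092/10 → 14 → O; chars LO.
Square (2°×1°, digits 0–9): 19.61377/2 → 9, 4.84092/1 → 4; chars 94.
Subsquare (5′×2.5′, letters a–x): 1.61377/0.0833333 → 19 → t, 0.84092/0.0416667 → 20 → u; chars tu.
Extended square (30″×15″, digits 0–9): 0.03044/0.00833333 → 3, 0.00759/0.00416667 → 1; chars 31.

LO94tu31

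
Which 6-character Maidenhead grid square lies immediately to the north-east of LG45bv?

LG45cw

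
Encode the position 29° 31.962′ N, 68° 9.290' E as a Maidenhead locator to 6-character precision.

Add 180° to longitude and 90° to latitude: 248.1548, 119.5327.
Field: 248.1548/20 → 12 → M, 119.5327/10 → 11 → L; chars ML.
Square: 8.1548/2 → 4, 9.5327/1 → 9; chars 49.
Subsquare: 0.1548/0.0833333 → 1 → b, 0.5327/0.0416667 → 12 → m; chars bm.

ML49bm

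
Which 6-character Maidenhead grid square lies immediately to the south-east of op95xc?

PP05ab

Longitude subsquare x = 23; +1 → 24, wraps to 0 = a, carry into square.
Longitude square 9; +1 → 10, wraps to 0, carry into field.
Longitude field O = 14; +1 → 15 = P.
Latitude subsquare c = 2; −1 → 1 = b.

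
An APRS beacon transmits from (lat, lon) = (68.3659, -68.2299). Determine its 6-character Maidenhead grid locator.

Add 180° to longitude and 90° to latitude: 111.7701, 158.3659.
Field (20°×10°, letters A–R): 111.7701/20 → 5 → F, 158.3659/10 → 15 → P; chars FP.
Square (2°×1°, digits 0–9): 11.7701/2 → 5, 8.3659/1 → 8; chars 58.
Subsquare (5′×2.5′, letters a–x): 1.7701/0.0833333 → 21 → v, 0.3659/0.0416667 → 8 → i; chars vi.

FP58vi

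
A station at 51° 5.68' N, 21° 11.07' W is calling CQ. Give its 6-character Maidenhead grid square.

HO91jc

Add 180° to longitude and 90° to latitude: 158.8155, 141.0947.
Field: lon ⌊158.8155/20⌋ = 7 → H; lat ⌊141.0947/10⌋ = 14 → O.
Square: lon ⌊18.8155/2⌋ = 9; lat ⌊1.0947/1⌋ = 1.
Subsquare: lon ⌊0.8155/0.0833333⌋ = 9 → j; lat ⌊0.0947/0.0416667⌋ = 2 → c.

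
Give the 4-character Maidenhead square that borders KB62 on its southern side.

KB61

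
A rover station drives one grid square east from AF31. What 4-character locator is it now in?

AF41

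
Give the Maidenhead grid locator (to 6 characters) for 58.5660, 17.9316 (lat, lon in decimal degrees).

JO88xn

Offset from 180°W / 90°S: lon 197.9316°, lat 148.5660°.
Field: 197.9316/20 → 9 → J, 148.5660/10 → 14 → O; chars JO.
Square: 17.9316/2 → 8, 8.5660/1 → 8; chars 88.
Subsquare: 1.9316/0.0833333 → 23 → x, 0.5660/0.0416667 → 13 → n; chars xn.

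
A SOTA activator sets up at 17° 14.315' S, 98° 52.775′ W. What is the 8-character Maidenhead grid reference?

EH02ns42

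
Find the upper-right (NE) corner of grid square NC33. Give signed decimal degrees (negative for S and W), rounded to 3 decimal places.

-66.000, 88.000

Field N=13, C=2: +13·20° lon, +2·10° lat → SW at lon 80°, lat -70°.
Square 3, 3: +3·2° lon, +3·1° lat → SW at lon 86°, lat -67°.
Cell spans 2° lon × 1° lat. NE corner is SW corner plus one full cell.
latitude -66.000, longitude 88.000.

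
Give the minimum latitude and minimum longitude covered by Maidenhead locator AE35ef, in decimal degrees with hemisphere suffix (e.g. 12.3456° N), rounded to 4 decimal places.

44.7917° S, 173.6667° W

Field A=0, E=4: +0·20° lon, +4·10° lat → SW at lon -180°, lat -50°.
Square 3, 5: +3·2° lon, +5·1° lat → SW at lon -174°, lat -45°.
Subsquare e=4, f=5: +4·0.0833333° lon, +5·0.0416667° lat → SW at lon -173.667°, lat -44.7917°.
latitude 44.7917° S, longitude 173.6667° W.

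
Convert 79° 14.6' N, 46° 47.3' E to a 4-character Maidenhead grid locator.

LQ39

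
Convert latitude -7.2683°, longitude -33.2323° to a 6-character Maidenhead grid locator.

HI32jr

Shift to the Maidenhead origin (180°W, 90°S): lon 146.7677, lat 82.7317.
Field (20°×10°, letters A–R): lon ⌊146.7677/20⌋ = 7 → H; lat ⌊82.7317/10⌋ = 8 → I.
Square (2°×1°, digits 0–9): lon ⌊6.7677/2⌋ = 3; lat ⌊2.7317/1⌋ = 2.
Subsquare (5′×2.5′, letters a–x): lon ⌊0.7677/0.0833333⌋ = 9 → j; lat ⌊0.7317/0.0416667⌋ = 17 → r.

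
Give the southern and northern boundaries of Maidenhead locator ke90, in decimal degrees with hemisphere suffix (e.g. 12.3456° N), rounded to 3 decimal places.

Field K=10, E=4: +10·20° lon, +4·10° lat → SW at lon 20°, lat -50°.
Square 9, 0: +9·2° lon, +0·1° lat → SW at lon 38°, lat -50°.
Cell spans 2° lon × 1° lat.
south 50.000° S, north 49.000° S.

50.000° S, 49.000° S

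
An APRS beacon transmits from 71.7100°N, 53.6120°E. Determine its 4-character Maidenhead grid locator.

LQ61

Add 180° to longitude and 90° to latitude: 233.61, 161.71.
Field: 233.61/20 → 11 → L, 161.71/10 → 16 → Q; chars LQ.
Square: 13.61/2 → 6, 1.71/1 → 1; chars 61.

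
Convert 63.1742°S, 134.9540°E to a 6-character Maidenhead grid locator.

PC76lt

Add 180° to longitude and 90° to latitude: 314.9540, 26.8258.
Field (20°×10°, letters A–R): lon ⌊314.9540/20⌋ = 15 → P; lat ⌊26.8258/10⌋ = 2 → C.
Square (2°×1°, digits 0–9): lon ⌊14.9540/2⌋ = 7; lat ⌊6.8258/1⌋ = 6.
Subsquare (5′×2.5′, letters a–x): lon ⌊0.9540/0.0833333⌋ = 11 → l; lat ⌊0.8258/0.0416667⌋ = 19 → t.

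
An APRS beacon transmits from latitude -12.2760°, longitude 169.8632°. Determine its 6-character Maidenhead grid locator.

RH47wr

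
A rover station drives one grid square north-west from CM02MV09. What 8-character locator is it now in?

CM02lw90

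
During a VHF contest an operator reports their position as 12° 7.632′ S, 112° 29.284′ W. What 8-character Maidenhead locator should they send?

Add 180° to longitude and 90° to latitude: 67.51193, 77.87280.
Field: 67.51193/20 → 3 → D, 77.87280/10 → 7 → H; chars DH.
Square: 7.51193/2 → 3, 7.87280/1 → 7; chars 37.
Subsquare: 1.51193/0.0833333 → 18 → s, 0.87280/0.0416667 → 20 → u; chars su.
Extended square: 0.01193/0.00833333 → 1, 0.03947/0.00416667 → 9; chars 19.

DH37su19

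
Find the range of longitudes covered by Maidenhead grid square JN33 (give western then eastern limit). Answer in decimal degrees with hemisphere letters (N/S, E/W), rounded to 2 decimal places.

Field J=9, N=13: +9·20° lon, +13·10° lat → SW at lon 0°, lat 40°.
Square 3, 3: +3·2° lon, +3·1° lat → SW at lon 6°, lat 43°.
Cell spans 2° lon × 1° lat.
west 6.00° E, east 8.00° E.

6.00° E, 8.00° E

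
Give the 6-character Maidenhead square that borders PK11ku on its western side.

PK11ju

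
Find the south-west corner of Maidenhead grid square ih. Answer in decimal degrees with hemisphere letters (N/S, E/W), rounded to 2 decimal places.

20.00° S, 20.00° W

Field I=8, H=7: +8·20° lon, +7·10° lat → SW at lon -20°, lat -20°.
latitude 20.00° S, longitude 20.00° W.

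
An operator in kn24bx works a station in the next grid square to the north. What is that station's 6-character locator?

KN25ba

Latitude subsquare x = 23; +1 → 24, wraps to 0 = a, carry into square.
Latitude square 4; +1 → 5.
The longitude characters are unchanged.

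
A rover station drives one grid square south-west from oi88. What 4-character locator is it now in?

OI77

Longitude square 8; −1 → 7.
Latitude square 8; −1 → 7.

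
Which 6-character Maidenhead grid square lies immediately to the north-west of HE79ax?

Longitude subsquare a = 0; −1 → -1, wraps to 23 = x, carry into square.
Longitude square 7; −1 → 6.
Latitude subsquare x = 23; +1 → 24, wraps to 0 = a, carry into square.
Latitude square 9; +1 → 10, wraps to 0, carry into field.
Latitude field E = 4; +1 → 5 = F.

HF60xa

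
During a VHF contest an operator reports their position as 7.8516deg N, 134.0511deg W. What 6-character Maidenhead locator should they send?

Offset from 180°W / 90°S: lon 45.9489°, lat 97.8516°.
Field: lon ⌊45.9489/20⌋ = 2 → C; lat ⌊97.8516/10⌋ = 9 → J.
Square: lon ⌊5.9489/2⌋ = 2; lat ⌊7.8516/1⌋ = 7.
Subsquare: lon ⌊1.9489/0.0833333⌋ = 23 → x; lat ⌊0.8516/0.0416667⌋ = 20 → u.

CJ27xu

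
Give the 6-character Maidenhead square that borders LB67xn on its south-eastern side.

LB77am

Longitude subsquare x = 23; +1 → 24, wraps to 0 = a, carry into square.
Longitude square 6; +1 → 7.
Latitude subsquare n = 13; −1 → 12 = m.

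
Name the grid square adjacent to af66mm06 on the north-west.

Longitude extended square 0; −1 → -1, wraps to 9, carry into subsquare.
Longitude subsquare m = 12; −1 → 11 = l.
Latitude extended square 6; +1 → 7.

AF66lm97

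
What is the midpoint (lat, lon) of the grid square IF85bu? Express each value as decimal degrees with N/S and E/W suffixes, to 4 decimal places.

Field I=8, F=5: +8·20° lon, +5·10° lat → SW at lon -20°, lat -40°.
Square 8, 5: +8·2° lon, +5·1° lat → SW at lon -4°, lat -35°.
Subsquare b=1, u=20: +1·0.0833333° lon, +20·0.0416667° lat → SW at lon -3.91667°, lat -34.1667°.
Cell spans 0.0833333° lon × 0.0416667° lat. Centre is SW corner plus half of each.
latitude 34.1458° S, longitude 3.8750° W.

34.1458° S, 3.8750° W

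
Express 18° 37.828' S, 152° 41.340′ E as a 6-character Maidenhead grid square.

Offset from 180°W / 90°S: lon 332.6890°, lat 71.3695°.
Field: lon ⌊332.6890/20⌋ = 16 → Q; lat ⌊71.3695/10⌋ = 7 → H.
Square: lon ⌊12.6890/2⌋ = 6; lat ⌊1.3695/1⌋ = 1.
Subsquare: lon ⌊0.6890/0.0833333⌋ = 8 → i; lat ⌊0.3695/0.0416667⌋ = 8 → i.

QH61ii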